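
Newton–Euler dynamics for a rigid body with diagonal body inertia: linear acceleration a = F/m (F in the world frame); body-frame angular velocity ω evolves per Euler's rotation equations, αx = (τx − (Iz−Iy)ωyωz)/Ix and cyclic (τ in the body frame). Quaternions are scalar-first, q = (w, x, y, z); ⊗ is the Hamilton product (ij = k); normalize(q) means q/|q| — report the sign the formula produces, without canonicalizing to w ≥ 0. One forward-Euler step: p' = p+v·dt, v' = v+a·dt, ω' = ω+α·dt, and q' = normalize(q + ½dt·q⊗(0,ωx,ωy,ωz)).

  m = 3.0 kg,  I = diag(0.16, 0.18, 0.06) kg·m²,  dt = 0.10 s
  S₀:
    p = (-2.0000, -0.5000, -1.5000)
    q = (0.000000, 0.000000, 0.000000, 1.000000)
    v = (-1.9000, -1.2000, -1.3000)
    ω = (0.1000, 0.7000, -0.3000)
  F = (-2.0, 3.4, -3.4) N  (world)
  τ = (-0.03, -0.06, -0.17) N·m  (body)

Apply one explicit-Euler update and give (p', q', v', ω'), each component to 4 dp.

p' = (-2.1900, -0.6200, -1.6300)
q' = (0.0150, -0.0350, 0.0050, 0.9993)
v' = (-1.9667, -1.0867, -1.4133)
ω' = (0.0655, 0.6683, -0.5857)

gyro term ω×Iω = (0.0252, -0.0030, 0.0014)
α = I⁻¹(τ − ω×Iω) = (-0.3450, -0.3167, -2.8567)
new body rate ω' = (0.0655, 0.6683, -0.5857)
Hamilton product q⊗(0,ω) = (0.3000000, -0.7000000, 0.1000000, 0.0000000)
updated quaternion q' = (0.0150, -0.0350, 0.0050, 0.9993)
a = (-0.6667, 1.1333, -1.1333)
new position p' = (-2.1900, -0.6200, -1.6300)
v + (F/m)dt = (-1.9667, -1.0867, -1.4133)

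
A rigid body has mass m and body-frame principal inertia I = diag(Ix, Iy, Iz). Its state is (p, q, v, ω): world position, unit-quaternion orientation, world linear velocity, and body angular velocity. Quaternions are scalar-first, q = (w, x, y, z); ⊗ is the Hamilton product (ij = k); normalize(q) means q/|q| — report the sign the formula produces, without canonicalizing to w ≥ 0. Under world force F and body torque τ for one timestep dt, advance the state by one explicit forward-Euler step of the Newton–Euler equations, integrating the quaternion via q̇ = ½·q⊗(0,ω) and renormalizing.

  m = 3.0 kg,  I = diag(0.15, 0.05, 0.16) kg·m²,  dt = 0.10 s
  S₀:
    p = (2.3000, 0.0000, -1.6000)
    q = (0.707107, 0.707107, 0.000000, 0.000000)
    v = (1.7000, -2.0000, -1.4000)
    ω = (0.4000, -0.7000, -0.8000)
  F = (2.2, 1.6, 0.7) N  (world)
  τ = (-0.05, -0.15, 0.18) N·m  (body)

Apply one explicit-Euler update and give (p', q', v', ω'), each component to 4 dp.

gyro term ω×Iω = (0.0616, 0.0032, 0.0280)
(τ − ω×Iω)/I = (-0.7440, -3.0640, 0.9500)
ω' = ω + α·dt = (0.3256, -1.0064, -0.7050)
q⊗(0,ω) = (-0.2828428, 0.2828428, 0.0707107, -1.0606605)
updated quaternion q' = (0.6918, 0.7201, 0.0035, -0.0529)
a = F/m = (0.7333, 0.5333, 0.2333)
new position p' = (2.4700, -0.2000, -1.7400)
new velocity v' = (1.7733, -1.9467, -1.3767)

p' = (2.4700, -0.2000, -1.7400)
q' = (0.6918, 0.7201, 0.0035, -0.0529)
v' = (1.7733, -1.9467, -1.3767)
ω' = (0.3256, -1.0064, -0.7050)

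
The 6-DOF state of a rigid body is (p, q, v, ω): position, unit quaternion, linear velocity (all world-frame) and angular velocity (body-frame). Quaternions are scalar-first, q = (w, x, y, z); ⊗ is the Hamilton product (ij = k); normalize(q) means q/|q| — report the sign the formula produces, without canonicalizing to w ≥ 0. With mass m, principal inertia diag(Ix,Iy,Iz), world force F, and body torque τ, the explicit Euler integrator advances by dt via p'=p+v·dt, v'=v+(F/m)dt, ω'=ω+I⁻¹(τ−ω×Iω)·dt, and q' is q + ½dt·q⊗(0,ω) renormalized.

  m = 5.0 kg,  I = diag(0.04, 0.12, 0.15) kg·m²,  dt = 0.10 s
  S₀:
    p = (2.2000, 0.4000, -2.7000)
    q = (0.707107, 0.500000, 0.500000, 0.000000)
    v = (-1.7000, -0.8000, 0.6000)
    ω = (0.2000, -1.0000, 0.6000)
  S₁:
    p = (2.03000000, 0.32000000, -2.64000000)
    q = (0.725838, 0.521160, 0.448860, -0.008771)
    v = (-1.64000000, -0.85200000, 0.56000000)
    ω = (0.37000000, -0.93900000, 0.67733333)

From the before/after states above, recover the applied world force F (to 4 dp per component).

v₁ − v₀ = (0.06000000, -0.05200000, -0.04000000)
F = m·Δv/dt = (3.0000, -2.6000, -2.0000)

F = (3.0000, -2.6000, -2.0000)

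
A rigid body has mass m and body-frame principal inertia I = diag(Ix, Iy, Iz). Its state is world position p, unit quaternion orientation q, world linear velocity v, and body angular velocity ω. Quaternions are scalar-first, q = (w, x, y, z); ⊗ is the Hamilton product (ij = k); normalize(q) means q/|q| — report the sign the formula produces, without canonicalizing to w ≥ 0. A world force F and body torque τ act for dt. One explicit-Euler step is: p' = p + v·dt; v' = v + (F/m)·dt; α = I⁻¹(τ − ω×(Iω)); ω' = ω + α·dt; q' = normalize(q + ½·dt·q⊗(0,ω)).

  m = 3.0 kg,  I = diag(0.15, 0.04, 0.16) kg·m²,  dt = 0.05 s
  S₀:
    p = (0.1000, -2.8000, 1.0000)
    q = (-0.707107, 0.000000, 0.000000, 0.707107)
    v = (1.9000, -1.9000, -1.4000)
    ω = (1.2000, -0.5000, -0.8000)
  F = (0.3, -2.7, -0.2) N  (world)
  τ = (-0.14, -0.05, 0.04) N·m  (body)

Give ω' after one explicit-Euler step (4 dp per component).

ω' = (1.1373, -0.5745, -0.8081)

precession coupling ω×(Iω) = (0.0480, 0.0096, 0.0660)
angular accel α = (-1.2533, -1.4900, -0.1625)
ω + α·dt = (1.1373, -0.5745, -0.8081)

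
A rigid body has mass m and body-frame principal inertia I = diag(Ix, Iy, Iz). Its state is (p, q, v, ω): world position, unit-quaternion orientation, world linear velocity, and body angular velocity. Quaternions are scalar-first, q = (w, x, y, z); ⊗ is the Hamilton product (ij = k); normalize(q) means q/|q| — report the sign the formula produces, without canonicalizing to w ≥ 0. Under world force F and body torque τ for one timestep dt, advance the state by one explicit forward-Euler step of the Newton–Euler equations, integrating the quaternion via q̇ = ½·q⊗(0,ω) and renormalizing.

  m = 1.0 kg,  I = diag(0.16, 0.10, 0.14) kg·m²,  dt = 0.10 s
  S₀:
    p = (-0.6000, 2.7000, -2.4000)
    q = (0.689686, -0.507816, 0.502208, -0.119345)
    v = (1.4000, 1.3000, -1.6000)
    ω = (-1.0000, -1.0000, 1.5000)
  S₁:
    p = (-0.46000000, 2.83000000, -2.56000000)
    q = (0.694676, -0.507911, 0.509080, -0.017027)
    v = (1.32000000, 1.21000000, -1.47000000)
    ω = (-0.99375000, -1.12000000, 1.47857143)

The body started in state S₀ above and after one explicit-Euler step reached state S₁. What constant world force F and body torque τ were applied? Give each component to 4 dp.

Δv = v₁−v₀ = (-0.08000000, -0.09000000, 0.13000000)
F = m·Δv/dt = (-0.8000, -0.9000, 1.3000)
ω₁ − ω₀ = (0.00625000, -0.12000000, -0.02142857)
precession coupling = (-0.0600, -0.0300, -0.0600)
τ = I·(Δω/dt) + ω₀×(Iω₀) = (-0.0500, -0.1500, -0.0900)

F = (-0.8000, -0.9000, 1.3000)
τ = (-0.0500, -0.1500, -0.0900)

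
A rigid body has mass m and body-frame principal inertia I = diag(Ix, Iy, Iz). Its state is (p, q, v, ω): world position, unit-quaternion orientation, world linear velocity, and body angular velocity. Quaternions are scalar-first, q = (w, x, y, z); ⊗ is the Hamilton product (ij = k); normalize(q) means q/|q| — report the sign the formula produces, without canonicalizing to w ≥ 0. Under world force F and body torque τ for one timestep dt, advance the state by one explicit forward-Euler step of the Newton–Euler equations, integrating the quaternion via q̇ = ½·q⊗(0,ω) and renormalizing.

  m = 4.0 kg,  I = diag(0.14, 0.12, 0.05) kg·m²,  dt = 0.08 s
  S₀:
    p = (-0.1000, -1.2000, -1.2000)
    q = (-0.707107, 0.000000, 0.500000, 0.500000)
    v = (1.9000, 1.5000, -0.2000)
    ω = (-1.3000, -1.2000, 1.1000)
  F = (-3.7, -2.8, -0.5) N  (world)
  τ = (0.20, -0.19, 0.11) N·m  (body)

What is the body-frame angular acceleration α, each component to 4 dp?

gyro term ω×Iω = (0.0924, -0.1287, -0.0312)
α = I⁻¹(τ − ω×Iω) = (0.7686, -0.5108, 2.8240)

α = (0.7686, -0.5108, 2.8240)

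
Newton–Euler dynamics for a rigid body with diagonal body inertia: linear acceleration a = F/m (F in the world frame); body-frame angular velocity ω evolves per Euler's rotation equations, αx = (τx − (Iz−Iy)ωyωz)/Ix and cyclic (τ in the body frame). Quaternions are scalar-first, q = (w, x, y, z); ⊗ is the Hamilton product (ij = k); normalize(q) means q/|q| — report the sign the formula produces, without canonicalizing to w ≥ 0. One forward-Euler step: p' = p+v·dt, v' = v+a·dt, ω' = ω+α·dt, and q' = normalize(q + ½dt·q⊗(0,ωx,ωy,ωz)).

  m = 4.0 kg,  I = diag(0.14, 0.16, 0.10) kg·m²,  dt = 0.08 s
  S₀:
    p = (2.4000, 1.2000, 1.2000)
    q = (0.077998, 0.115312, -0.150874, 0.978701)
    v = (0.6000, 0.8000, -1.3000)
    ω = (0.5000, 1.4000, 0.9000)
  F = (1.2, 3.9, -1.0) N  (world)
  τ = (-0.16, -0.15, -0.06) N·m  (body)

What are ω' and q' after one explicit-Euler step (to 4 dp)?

ω' = (0.4518, 1.3160, 0.8408)
q' = (0.0488, 0.0565, -0.1308, 0.9886)

(τ − ω×Iω)/I = (-0.6029, -1.0500, -0.7400)
new body rate ω' = (0.4518, 1.3160, 0.8408)
2q̇ = q⊗(0,ω) = (-0.7272633, -1.4669690, 0.4947669, 0.3070720)
q + ½dt·q⊗(0,ω), renormalized = (0.0488, 0.0565, -0.1308, 0.9886)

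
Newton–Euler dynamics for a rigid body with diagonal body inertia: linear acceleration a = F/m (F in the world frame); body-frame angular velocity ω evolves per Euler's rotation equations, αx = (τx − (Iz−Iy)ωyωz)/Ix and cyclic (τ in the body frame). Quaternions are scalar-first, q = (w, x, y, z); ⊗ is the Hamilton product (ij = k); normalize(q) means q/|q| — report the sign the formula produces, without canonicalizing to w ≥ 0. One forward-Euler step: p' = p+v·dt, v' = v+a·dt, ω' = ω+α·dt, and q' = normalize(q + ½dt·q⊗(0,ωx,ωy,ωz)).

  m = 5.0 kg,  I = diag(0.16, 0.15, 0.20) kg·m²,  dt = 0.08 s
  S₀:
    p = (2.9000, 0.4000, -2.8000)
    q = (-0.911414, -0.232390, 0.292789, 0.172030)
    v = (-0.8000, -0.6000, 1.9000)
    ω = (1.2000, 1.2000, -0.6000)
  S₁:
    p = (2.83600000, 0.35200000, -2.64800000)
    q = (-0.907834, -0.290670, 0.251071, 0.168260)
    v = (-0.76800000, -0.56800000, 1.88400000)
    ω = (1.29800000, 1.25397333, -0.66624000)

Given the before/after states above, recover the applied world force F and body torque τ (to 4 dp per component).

velocity change Δv = (0.03200000, 0.03200000, -0.01600000)
m·(v₁−v₀)/dt = (2.0000, 2.0000, -1.0000)
ω₁ − ω₀ = (0.09800000, 0.05397333, -0.06624000)
τ = I·(Δω/dt) + ω₀×(Iω₀) = (0.1600, 0.1300, -0.1800)

F = (2.0000, 2.0000, -1.0000)
τ = (0.1600, 0.1300, -0.1800)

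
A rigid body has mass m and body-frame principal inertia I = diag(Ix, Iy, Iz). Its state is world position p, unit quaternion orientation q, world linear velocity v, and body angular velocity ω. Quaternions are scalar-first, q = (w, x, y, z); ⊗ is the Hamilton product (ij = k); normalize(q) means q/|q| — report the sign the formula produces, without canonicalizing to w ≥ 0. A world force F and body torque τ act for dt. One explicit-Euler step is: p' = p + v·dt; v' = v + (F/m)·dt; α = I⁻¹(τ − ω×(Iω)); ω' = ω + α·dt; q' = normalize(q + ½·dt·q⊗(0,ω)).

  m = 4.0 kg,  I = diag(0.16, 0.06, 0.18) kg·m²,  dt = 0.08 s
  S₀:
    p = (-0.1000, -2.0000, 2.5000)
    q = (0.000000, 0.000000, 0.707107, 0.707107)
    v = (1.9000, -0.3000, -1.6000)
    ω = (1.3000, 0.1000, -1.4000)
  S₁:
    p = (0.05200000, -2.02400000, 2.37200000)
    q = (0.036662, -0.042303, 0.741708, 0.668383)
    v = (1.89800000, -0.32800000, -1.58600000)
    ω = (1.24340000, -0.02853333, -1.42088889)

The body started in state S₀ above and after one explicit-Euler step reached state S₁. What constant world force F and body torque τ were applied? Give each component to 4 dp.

Δv = v₁−v₀ = (-0.00200000, -0.02800000, 0.01400000)
m·(v₁−v₀)/dt = (-0.1000, -1.4000, 0.7000)
rate change Δω = (-0.05660000, -0.12853333, -0.02088889)
ω₀×(Iω₀) = (-0.0168, 0.0364, -0.0130)
I·α + gyro = (-0.1300, -0.0600, -0.0600)

F = (-0.1000, -1.4000, 0.7000)
τ = (-0.1300, -0.0600, -0.0600)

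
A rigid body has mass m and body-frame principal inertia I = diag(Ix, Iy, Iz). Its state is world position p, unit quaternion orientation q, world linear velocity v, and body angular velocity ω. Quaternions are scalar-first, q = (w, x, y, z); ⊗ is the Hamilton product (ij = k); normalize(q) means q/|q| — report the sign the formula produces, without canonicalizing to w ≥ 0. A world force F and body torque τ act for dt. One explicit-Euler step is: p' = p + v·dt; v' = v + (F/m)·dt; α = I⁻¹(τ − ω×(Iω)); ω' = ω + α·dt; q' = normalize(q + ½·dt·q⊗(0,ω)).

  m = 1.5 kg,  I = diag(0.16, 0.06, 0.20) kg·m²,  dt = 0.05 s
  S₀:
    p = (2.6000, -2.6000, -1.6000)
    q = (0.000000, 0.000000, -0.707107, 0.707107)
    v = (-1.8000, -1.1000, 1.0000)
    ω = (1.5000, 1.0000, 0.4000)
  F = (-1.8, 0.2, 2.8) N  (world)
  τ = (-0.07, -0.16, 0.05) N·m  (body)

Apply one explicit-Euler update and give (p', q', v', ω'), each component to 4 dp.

precession coupling ω×(Iω) = (0.0560, -0.0240, -0.1500)
angular accel α = (-0.7875, -2.2667, 1.0000)
ω' = ω + α·dt = (1.4606, 0.8867, 0.4500)
2q̇ = q⊗(0,ω) = (0.4242642, -0.9899498, 1.0606605, 1.0606605)
q + ½dt·q⊗(0,ω), renormalized = (0.0106, -0.0247, -0.6799, 0.7328)
a = (-1.2000, 0.1333, 1.8667)
p' = p + v·dt = (2.5100, -2.6550, -1.5500)
new velocity v' = (-1.8600, -1.0933, 1.0933)

p' = (2.5100, -2.6550, -1.5500)
q' = (0.0106, -0.0247, -0.6799, 0.7328)
v' = (-1.8600, -1.0933, 1.0933)
ω' = (1.4606, 0.8867, 0.4500)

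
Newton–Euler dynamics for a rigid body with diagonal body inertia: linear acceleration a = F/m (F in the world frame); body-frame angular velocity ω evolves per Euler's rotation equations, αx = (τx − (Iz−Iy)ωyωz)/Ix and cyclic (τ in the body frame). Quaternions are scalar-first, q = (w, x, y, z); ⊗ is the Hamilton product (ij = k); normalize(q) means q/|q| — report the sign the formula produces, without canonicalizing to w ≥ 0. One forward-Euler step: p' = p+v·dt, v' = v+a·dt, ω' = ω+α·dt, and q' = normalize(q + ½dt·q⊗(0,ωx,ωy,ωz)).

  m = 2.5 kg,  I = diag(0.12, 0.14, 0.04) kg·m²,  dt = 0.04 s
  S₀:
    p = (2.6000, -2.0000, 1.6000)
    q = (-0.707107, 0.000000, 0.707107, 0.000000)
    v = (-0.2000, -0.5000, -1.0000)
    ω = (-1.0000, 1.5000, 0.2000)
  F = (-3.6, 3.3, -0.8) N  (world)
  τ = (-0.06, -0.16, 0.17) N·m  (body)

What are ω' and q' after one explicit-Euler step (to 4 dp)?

α = I⁻¹(τ − ω×Iω) = (-0.2500, -1.0286, 5.0000)
new body rate ω' = (-1.0100, 1.4589, 0.4000)
q⊗(0,ω) = (-1.0606605, 0.8485284, -1.0606605, 0.5656856)
q' = normalize(q + ½dt·q⊗(0,ω)) = (-0.7278, 0.0170, 0.6854, 0.0113)

ω' = (-1.0100, 1.4589, 0.4000)
q' = (-0.7278, 0.0170, 0.6854, 0.0113)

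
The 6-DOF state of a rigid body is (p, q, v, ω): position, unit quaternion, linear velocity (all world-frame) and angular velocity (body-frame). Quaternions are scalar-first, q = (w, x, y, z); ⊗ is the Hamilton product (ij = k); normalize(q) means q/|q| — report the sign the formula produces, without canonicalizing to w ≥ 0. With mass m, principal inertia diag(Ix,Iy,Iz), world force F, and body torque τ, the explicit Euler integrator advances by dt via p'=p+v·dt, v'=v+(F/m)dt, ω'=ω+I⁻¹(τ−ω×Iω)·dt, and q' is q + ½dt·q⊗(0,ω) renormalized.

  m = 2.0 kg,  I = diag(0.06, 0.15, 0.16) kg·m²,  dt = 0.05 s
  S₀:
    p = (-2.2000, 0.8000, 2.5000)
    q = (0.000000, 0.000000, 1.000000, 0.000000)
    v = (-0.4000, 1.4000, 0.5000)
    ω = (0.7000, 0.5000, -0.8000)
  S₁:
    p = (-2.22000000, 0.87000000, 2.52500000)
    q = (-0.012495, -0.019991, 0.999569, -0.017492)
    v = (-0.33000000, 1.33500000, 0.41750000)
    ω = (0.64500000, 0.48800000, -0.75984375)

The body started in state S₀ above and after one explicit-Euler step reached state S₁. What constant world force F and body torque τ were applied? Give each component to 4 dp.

velocity change Δv = (0.07000000, -0.06500000, -0.08250000)
m·(v₁−v₀)/dt = (2.8000, -2.6000, -3.3000)
Δω = ω₁−ω₀ = (-0.05500000, -0.01200000, 0.04015625)
I·α + gyro = (-0.0700, 0.0200, 0.1600)

F = (2.8000, -2.6000, -3.3000)
τ = (-0.0700, 0.0200, 0.1600)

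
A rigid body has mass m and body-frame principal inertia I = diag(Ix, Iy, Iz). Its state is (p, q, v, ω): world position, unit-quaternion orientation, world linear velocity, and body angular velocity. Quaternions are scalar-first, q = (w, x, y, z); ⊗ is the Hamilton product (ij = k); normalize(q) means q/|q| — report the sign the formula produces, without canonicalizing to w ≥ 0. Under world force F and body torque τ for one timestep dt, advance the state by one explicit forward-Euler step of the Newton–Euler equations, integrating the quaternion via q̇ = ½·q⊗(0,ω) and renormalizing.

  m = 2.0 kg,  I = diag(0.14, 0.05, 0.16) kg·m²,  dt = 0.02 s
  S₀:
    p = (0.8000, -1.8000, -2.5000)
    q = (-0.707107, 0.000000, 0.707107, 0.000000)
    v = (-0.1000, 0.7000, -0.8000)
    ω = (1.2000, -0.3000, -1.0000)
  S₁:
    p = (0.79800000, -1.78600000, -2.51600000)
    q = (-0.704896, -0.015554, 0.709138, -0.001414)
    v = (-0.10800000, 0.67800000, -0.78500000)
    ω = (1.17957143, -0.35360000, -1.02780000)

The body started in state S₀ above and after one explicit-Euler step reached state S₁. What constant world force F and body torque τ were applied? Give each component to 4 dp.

F = (-0.8000, -2.2000, 1.5000)
τ = (-0.1100, -0.1100, -0.1900)

v₁ − v₀ = (-0.00800000, -0.02200000, 0.01500000)
F = m·Δv/dt = (-0.8000, -2.2000, 1.5000)
ω₁ − ω₀ = (-0.02042857, -0.05360000, -0.02780000)
precession coupling = (0.0330, 0.0240, 0.0324)
applied torque τ = (-0.1100, -0.1100, -0.1900)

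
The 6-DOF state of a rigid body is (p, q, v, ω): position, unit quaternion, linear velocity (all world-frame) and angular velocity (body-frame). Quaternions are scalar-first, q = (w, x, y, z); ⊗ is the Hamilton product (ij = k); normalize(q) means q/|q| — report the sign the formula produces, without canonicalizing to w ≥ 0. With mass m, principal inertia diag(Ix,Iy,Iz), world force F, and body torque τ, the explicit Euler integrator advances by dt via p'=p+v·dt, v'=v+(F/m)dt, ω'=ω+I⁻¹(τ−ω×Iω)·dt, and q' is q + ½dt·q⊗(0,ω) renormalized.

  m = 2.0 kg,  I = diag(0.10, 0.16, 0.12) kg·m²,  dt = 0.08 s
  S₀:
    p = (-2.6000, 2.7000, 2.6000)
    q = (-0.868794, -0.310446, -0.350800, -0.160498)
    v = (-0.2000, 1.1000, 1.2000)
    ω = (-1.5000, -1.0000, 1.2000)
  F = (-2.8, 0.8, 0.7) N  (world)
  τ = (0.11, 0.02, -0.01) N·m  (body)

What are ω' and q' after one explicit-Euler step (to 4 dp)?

precession coupling ω×(Iω) = (0.0480, 0.0360, 0.0900)
angular accel α = (0.6200, -0.1000, -0.8333)
ω' = ω + α·dt = (-1.4504, -1.0080, 1.1333)
2q̇ = q⊗(0,ω) = (-0.6238714, 0.7217330, 1.4820762, -1.2583068)
q + ½dt·q⊗(0,ω), renormalized = (-0.8904, -0.2805, -0.2904, -0.2100)

ω' = (-1.4504, -1.0080, 1.1333)
q' = (-0.8904, -0.2805, -0.2904, -0.2100)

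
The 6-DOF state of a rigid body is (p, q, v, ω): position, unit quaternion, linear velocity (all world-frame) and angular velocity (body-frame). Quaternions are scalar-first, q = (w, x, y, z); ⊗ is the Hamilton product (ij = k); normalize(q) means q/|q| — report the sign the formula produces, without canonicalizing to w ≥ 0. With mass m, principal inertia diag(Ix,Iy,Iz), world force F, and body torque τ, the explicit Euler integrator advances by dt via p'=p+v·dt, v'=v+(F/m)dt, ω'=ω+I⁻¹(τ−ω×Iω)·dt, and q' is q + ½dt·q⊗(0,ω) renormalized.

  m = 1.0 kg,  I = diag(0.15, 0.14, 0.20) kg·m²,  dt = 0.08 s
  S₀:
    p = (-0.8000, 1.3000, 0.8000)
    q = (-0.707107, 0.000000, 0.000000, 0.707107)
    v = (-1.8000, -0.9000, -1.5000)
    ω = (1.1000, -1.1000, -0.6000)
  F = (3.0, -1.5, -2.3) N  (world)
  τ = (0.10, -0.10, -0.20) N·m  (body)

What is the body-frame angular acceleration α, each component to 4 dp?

α = (0.4027, -0.9500, -1.0605)

gyro term ω×Iω = (0.0396, 0.0330, 0.0121)
(τ − ω×Iω)/I = (0.4027, -0.9500, -1.0605)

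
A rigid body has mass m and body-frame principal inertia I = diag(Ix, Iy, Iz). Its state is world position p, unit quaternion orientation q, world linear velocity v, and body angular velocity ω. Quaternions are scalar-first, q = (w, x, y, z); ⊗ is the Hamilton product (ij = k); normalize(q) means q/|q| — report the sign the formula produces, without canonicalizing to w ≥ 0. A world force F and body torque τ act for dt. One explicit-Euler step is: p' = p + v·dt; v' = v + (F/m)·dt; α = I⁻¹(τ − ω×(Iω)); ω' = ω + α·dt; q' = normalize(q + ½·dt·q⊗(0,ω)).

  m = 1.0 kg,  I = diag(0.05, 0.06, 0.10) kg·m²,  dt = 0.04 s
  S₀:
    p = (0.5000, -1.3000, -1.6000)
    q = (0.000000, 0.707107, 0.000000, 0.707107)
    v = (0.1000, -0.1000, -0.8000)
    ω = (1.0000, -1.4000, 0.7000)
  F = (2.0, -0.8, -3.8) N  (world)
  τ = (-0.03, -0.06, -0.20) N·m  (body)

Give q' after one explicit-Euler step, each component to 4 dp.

2q̇ = q⊗(0,ω) = (-1.2020819, 0.9899498, 0.2121321, -0.9899498)
q' = normalize(q + ½dt·q⊗(0,ω)) = (-0.0240, 0.7264, 0.0042, 0.6868)

q' = (-0.0240, 0.7264, 0.0042, 0.6868)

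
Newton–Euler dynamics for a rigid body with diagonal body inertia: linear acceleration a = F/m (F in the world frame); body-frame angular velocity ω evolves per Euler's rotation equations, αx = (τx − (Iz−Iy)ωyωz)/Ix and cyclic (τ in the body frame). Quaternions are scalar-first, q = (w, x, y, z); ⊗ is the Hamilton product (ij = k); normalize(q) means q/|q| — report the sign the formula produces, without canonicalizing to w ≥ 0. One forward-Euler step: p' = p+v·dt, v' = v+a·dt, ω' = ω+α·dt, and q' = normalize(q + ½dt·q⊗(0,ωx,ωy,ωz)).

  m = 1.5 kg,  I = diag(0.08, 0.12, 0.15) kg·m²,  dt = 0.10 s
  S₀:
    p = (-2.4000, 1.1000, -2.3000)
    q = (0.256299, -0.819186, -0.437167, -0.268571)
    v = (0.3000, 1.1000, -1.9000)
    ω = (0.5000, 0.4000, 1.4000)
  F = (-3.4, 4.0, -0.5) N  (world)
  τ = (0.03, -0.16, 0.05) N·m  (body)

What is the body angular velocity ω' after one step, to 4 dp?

ω' = (0.5165, 0.3075, 1.4280)

precession coupling ω×(Iω) = (0.0168, -0.0490, 0.0080)
angular accel α = (0.1650, -0.9250, 0.2800)
ω' = ω + α·dt = (0.5165, 0.3075, 1.4280)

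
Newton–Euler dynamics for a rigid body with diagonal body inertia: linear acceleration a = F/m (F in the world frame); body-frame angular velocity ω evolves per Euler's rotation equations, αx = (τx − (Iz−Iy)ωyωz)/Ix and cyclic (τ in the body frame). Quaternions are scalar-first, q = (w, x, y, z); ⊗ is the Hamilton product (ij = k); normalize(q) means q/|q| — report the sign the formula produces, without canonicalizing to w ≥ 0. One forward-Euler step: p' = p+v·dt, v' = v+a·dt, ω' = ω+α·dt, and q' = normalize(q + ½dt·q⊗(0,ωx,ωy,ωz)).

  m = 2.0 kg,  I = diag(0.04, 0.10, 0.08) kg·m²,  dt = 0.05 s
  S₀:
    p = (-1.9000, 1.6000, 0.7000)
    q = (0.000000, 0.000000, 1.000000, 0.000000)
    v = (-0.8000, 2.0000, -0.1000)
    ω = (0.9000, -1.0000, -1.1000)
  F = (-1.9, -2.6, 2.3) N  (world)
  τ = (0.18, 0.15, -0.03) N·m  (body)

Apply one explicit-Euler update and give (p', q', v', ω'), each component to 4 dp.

p' = (-1.9400, 1.7000, 0.6950)
q' = (0.0250, -0.0275, 0.9991, -0.0225)
v' = (-0.8475, 1.9350, -0.0425)
ω' = (1.1525, -0.9448, -1.0850)

new position p' = (-1.9400, 1.7000, 0.6950)
new velocity v' = (-0.8475, 1.9350, -0.0425)
α = I⁻¹(τ − ω×Iω) = (5.0500, 1.1040, 0.3000)
new body rate ω' = (1.1525, -0.9448, -1.0850)
q⊗(0,ω) = (1.0000000, -1.1000000, 0.0000000, -0.9000000)
q + ½dt·q⊗(0,ω), renormalized = (0.0250, -0.0275, 0.9991, -0.0225)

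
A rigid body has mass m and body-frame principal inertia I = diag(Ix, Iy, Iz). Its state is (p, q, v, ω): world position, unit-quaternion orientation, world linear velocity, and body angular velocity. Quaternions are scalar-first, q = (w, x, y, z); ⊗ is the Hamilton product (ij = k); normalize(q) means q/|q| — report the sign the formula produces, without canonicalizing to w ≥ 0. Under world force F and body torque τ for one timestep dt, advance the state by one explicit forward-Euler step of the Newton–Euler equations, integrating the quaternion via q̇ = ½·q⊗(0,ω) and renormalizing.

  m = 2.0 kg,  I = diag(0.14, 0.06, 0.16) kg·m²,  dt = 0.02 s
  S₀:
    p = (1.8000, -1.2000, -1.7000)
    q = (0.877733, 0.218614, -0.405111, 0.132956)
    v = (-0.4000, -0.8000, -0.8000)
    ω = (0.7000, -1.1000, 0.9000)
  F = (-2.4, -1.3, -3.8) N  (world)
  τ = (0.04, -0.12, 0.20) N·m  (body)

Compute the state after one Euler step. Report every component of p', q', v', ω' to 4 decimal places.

p' = (1.7920, -1.2160, -1.7160)
q' = (0.8704, 0.2225, -0.4158, 0.1413)
v' = (-0.4240, -0.8130, -0.8380)
ω' = (0.7199, -1.1358, 0.9173)

α = I⁻¹(τ − ω×Iω) = (0.9929, -1.7900, 0.8650)
ω' = ω + α·dt = (0.7199, -1.1358, 0.9173)
Hamilton product q⊗(0,ω) = (-0.7183123, 0.3960648, -1.0691897, 0.8330620)
q + ½dt·q⊗(0,ω), renormalized = (0.8704, 0.2225, -0.4158, 0.1413)
p' = p + v·dt = (1.7920, -1.2160, -1.7160)
v + (F/m)dt = (-0.4240, -0.8130, -0.8380)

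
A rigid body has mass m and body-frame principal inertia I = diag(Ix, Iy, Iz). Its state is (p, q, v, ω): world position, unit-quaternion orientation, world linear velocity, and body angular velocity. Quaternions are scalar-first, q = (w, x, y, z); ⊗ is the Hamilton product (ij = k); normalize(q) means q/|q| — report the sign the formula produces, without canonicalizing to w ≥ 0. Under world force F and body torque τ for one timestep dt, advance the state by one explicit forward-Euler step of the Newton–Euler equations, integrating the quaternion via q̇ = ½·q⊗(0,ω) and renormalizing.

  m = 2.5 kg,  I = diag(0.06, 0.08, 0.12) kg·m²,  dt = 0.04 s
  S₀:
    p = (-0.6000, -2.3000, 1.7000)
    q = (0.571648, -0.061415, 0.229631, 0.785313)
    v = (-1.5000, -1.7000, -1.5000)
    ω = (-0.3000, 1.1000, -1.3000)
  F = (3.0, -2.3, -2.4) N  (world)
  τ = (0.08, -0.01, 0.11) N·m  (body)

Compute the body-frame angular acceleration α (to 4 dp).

α = (2.2867, 0.1675, 0.9717)

precession coupling ω×(Iω) = (-0.0572, -0.0234, -0.0066)
(τ − ω×Iω)/I = (2.2867, 0.1675, 0.9717)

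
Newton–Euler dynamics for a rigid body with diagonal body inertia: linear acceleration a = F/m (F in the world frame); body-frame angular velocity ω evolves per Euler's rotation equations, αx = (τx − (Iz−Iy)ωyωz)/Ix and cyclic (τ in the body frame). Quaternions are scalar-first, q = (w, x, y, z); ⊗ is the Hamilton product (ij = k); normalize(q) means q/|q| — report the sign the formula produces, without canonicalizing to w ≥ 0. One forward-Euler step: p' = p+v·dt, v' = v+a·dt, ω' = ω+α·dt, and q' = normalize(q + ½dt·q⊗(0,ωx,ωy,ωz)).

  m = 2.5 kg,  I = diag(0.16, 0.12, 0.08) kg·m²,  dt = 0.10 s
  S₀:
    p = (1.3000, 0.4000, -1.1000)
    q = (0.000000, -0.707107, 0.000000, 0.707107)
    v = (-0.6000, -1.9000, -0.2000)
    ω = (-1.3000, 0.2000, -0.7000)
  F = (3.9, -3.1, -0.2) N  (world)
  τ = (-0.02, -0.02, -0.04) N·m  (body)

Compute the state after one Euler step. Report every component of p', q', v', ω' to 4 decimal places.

new position p' = (1.2400, 0.2100, -1.1200)
v' = v + a·dt = (-0.4440, -2.0240, -0.2080)
angular accel α = (-0.1600, -0.7733, -0.6300)
ω + α·dt = (-1.3160, 0.1227, -0.7630)
Hamilton product q⊗(0,ω) = (-0.4242642, -0.1414214, -1.4142140, -0.1414214)
q + ½dt·q⊗(0,ω), renormalized = (-0.0212, -0.7122, -0.0705, 0.6981)

p' = (1.2400, 0.2100, -1.1200)
q' = (-0.0212, -0.7122, -0.0705, 0.6981)
v' = (-0.4440, -2.0240, -0.2080)
ω' = (-1.3160, 0.1227, -0.7630)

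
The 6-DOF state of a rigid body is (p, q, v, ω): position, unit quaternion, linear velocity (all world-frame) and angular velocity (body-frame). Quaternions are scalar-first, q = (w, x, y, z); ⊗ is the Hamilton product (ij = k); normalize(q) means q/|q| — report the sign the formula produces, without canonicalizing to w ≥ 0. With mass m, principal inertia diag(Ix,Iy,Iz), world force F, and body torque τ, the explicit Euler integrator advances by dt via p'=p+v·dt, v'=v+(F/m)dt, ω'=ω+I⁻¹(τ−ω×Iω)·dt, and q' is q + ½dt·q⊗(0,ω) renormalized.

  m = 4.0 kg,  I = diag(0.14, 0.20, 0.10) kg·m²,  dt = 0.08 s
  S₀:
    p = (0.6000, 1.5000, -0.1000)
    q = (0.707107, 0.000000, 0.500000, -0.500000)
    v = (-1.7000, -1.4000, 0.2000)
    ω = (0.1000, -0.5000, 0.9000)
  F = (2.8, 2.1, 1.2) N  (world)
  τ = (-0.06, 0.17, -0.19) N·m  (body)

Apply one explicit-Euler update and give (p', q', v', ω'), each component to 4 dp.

p' = (0.4640, 1.3880, -0.0840)
q' = (0.7345, 0.0108, 0.4834, -0.4761)
v' = (-1.6440, -1.3580, 0.2240)
ω' = (0.0400, -0.4334, 0.7504)

a = (0.7000, 0.5250, 0.3000)
p' = p + v·dt = (0.4640, 1.3880, -0.0840)
v + (F/m)dt = (-1.6440, -1.3580, 0.2240)
(τ − ω×Iω)/I = (-0.7500, 0.8320, -1.8700)
ω + α·dt = (0.0400, -0.4334, 0.7504)
Hamilton product q⊗(0,ω) = (0.7000000, 0.2707107, -0.4035535, 0.5863963)
q' = normalize(q + ½dt·q⊗(0,ω)) = (0.7345, 0.0108, 0.4834, -0.4761)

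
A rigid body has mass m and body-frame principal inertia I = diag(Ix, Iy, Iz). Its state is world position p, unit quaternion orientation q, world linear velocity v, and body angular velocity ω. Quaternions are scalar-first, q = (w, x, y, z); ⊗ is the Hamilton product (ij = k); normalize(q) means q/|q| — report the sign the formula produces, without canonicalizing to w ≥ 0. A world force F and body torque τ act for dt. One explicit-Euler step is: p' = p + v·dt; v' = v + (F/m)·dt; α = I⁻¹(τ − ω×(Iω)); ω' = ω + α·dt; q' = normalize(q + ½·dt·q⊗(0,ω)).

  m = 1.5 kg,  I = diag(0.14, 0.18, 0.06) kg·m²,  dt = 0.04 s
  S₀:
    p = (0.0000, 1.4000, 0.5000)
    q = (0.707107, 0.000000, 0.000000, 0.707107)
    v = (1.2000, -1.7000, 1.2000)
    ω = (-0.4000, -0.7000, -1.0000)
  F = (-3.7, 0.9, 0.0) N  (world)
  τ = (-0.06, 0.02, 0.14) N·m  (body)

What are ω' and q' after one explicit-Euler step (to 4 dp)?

ω' = (-0.3931, -0.7027, -0.9141)
q' = (0.7210, 0.0042, -0.0156, 0.6927)

gyro term ω×Iω = (-0.0840, 0.0320, 0.0112)
angular accel α = (0.1714, -0.0667, 2.1467)
ω + α·dt = (-0.3931, -0.7027, -0.9141)
q⊗(0,ω) = (0.7071070, 0.2121321, -0.7778177, -0.7071070)
q' = normalize(q + ½dt·q⊗(0,ω)) = (0.7210, 0.0042, -0.0156, 0.6927)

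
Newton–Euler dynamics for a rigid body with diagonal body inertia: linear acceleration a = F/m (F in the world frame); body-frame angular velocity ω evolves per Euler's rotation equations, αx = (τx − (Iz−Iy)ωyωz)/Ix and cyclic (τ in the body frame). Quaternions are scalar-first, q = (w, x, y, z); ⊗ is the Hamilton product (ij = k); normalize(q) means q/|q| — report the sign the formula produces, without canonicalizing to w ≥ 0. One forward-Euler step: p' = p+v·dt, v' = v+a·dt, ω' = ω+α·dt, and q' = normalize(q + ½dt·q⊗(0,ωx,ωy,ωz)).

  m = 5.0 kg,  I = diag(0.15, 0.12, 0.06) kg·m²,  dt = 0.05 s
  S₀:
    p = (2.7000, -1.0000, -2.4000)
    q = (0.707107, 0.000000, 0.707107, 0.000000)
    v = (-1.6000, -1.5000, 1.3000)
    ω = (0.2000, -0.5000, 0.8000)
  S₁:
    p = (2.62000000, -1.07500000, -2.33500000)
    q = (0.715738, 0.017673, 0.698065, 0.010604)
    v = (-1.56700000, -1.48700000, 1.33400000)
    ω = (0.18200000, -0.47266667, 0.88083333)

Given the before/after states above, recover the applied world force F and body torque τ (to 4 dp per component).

F = (3.3000, 1.3000, 3.4000)
τ = (-0.0300, 0.0800, 0.1000)

ω₁ − ω₀ = (-0.01800000, 0.02733333, 0.08083333)
ω₀×(Iω₀) = (0.0240, 0.0144, 0.0030)
applied torque τ = (-0.0300, 0.0800, 0.1000)
velocity change Δv = (0.03300000, 0.01300000, 0.03400000)
applied force F = (3.3000, 1.3000, 3.4000)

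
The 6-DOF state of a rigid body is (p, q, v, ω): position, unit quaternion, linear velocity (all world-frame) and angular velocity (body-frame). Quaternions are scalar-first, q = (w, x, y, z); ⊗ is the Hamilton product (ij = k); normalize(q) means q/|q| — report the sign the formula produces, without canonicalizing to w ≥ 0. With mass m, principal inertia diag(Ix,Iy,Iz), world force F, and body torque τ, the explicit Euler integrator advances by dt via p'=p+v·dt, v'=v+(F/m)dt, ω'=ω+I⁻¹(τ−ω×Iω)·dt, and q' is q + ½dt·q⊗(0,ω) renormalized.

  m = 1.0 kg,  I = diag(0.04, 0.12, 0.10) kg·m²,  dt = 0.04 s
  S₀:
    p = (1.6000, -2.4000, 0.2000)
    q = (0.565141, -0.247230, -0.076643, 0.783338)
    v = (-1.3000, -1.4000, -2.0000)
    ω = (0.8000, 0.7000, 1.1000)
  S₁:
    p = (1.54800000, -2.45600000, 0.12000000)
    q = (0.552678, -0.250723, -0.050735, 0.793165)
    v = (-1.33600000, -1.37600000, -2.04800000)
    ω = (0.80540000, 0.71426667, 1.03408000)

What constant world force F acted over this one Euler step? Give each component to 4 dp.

F = (-0.9000, 0.6000, -1.2000)

v₁ − v₀ = (-0.03600000, 0.02400000, -0.04800000)
applied force F = (-0.9000, 0.6000, -1.2000)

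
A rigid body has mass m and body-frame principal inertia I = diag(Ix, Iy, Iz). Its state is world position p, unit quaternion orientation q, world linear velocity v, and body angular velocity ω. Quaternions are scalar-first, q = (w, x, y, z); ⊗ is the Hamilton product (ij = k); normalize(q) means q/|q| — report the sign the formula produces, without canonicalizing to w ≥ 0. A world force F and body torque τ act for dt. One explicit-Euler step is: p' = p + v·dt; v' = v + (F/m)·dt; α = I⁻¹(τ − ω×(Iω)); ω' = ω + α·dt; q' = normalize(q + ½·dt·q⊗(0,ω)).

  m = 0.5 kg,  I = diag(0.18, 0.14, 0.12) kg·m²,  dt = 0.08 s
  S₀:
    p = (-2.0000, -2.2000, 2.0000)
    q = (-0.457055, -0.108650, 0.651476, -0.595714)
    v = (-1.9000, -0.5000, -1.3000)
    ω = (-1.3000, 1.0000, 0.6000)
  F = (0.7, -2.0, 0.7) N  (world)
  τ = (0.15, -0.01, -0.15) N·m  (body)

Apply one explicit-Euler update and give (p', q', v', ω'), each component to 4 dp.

p + v·dt = (-2.1520, -2.2400, 1.8960)
new velocity v' = (-1.7880, -0.8200, -1.1880)
angular accel α = (0.9000, 0.2629, -1.6833)
new body rate ω' = (-1.2280, 1.0210, 0.4653)
q⊗(0,ω) = (-0.4352926, 1.5807711, 0.3825632, 0.4640358)
updated quaternion q' = (-0.4733, -0.0453, 0.6652, -0.5757)

p' = (-2.1520, -2.2400, 1.8960)
q' = (-0.4733, -0.0453, 0.6652, -0.5757)
v' = (-1.7880, -0.8200, -1.1880)
ω' = (-1.2280, 1.0210, 0.4653)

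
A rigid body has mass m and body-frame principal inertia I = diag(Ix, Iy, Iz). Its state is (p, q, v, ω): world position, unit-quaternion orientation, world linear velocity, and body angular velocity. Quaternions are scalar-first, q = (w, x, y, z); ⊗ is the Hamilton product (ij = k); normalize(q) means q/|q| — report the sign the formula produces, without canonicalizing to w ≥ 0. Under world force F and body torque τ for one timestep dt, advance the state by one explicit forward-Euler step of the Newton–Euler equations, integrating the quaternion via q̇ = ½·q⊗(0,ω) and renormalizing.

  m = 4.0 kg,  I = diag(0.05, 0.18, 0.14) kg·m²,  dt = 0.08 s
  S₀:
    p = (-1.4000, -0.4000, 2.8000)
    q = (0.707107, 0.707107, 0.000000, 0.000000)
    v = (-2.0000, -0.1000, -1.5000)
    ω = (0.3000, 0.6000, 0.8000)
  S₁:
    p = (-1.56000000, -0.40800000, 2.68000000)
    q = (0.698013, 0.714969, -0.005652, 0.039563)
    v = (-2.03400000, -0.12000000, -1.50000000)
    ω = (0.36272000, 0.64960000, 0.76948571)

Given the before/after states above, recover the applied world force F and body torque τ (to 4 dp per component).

F = (-1.7000, -1.0000, 0.0000)
τ = (0.0200, 0.0900, -0.0300)

Δv = v₁−v₀ = (-0.03400000, -0.02000000, 0.00000000)
F = m·Δv/dt = (-1.7000, -1.0000, 0.0000)
rate change Δω = (0.06272000, 0.04960000, -0.03051429)
ω₀×(Iω₀) = (-0.0192, -0.0216, 0.0234)
applied torque τ = (0.0200, 0.0900, -0.0300)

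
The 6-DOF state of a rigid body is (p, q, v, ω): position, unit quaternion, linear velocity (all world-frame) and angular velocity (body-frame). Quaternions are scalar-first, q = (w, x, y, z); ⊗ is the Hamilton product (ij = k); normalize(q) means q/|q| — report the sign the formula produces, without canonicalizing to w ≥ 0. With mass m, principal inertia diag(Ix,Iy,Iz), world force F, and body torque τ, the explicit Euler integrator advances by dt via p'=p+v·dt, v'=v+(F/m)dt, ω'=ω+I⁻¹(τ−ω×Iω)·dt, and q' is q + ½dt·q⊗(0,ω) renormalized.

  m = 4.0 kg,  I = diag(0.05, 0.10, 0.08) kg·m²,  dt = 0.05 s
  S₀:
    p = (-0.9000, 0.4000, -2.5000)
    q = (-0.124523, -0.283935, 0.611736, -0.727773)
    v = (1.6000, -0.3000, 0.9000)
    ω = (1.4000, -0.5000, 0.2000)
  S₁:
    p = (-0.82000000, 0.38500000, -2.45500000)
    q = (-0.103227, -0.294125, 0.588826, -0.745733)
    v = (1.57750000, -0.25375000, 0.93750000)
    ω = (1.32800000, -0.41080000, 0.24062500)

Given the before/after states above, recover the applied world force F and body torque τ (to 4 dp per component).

ω₁ − ω₀ = (-0.07200000, 0.08920000, 0.04062500)
ω₀×(Iω₀) = (0.0020, -0.0084, -0.0350)
I·α + gyro = (-0.0700, 0.1700, 0.0300)
Δv = v₁−v₀ = (-0.02250000, 0.04625000, 0.03750000)
m·(v₁−v₀)/dt = (-1.8000, 3.7000, 3.0000)

F = (-1.8000, 3.7000, 3.0000)
τ = (-0.0700, 0.1700, 0.0300)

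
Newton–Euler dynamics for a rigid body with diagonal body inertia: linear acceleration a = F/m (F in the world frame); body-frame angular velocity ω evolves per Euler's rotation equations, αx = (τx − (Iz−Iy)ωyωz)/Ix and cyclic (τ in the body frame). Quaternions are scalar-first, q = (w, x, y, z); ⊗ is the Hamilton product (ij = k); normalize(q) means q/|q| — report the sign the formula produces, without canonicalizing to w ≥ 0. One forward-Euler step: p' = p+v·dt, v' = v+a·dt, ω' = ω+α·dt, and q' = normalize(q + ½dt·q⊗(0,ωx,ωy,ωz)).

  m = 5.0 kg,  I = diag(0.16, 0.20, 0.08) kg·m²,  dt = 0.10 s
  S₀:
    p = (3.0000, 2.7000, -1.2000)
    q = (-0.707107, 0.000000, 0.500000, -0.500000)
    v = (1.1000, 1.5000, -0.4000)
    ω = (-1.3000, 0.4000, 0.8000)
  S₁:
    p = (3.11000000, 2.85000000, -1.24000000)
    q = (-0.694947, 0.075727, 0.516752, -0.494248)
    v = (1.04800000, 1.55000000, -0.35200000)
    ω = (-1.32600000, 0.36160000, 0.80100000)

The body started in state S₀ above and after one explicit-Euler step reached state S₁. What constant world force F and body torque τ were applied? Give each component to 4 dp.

F = (-2.6000, 2.5000, 2.4000)
τ = (-0.0800, -0.1600, -0.0200)

Δv = v₁−v₀ = (-0.05200000, 0.05000000, 0.04800000)
F = m·Δv/dt = (-2.6000, 2.5000, 2.4000)
ω₁ − ω₀ = (-0.02600000, -0.03840000, 0.00100000)
applied torque τ = (-0.0800, -0.1600, -0.0200)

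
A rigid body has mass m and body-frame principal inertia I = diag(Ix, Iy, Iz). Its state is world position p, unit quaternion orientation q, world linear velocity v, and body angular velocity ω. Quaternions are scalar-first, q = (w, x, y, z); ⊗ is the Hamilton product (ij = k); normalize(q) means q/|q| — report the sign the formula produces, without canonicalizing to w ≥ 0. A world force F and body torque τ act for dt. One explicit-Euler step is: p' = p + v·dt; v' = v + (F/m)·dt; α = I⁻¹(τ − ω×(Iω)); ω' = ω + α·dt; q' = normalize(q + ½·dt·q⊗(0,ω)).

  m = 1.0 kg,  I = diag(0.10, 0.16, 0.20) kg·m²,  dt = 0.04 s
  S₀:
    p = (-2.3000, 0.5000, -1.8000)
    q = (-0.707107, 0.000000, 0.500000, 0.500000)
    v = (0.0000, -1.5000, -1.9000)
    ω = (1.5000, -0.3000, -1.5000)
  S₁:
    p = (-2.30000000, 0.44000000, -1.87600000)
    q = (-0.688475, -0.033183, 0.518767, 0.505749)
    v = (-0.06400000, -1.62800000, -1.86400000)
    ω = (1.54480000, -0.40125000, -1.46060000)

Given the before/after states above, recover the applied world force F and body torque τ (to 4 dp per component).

v₁ − v₀ = (-0.06400000, -0.12800000, 0.03600000)
applied force F = (-1.6000, -3.2000, 0.9000)
Δω = ω₁−ω₀ = (0.04480000, -0.10125000, 0.03940000)
precession coupling = (0.0180, 0.2250, -0.0270)
applied torque τ = (0.1300, -0.1800, 0.1700)

F = (-1.6000, -3.2000, 0.9000)
τ = (0.1300, -0.1800, 0.1700)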